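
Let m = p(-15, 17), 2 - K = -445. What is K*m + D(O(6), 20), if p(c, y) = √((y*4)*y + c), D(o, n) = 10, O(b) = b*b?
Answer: 10 + 447*√1141 ≈ 15109.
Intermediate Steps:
O(b) = b²
K = 447 (K = 2 - 1*(-445) = 2 + 445 = 447)
p(c, y) = √(c + 4*y²) (p(c, y) = √((4*y)*y + c) = √(4*y² + c) = √(c + 4*y²))
m = √1141 (m = √(-15 + 4*17²) = √(-15 + 4*289) = √(-15 + 1156) = √1141 ≈ 33.779)
K*m + D(O(6), 20) = 447*√1141 + 10 = 10 + 447*√1141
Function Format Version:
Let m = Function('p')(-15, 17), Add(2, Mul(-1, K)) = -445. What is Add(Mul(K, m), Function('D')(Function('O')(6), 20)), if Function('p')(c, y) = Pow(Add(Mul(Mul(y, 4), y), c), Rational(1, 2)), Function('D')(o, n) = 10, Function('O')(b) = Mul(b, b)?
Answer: Add(10, Mul(447, Pow(1141, Rational(1, 2)))) ≈ 15109.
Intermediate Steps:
Function('O')(b) = Pow(b, 2)
K = 447 (K = Add(2, Mul(-1, -445)) = Add(2, 445) = 447)
Function('p')(c, y) = Pow(Add(c, Mul(4, Pow(y, 2))), Rational(1, 2)) (Function('p')(c, y) = Pow(Add(Mul(Mul(4, y), y), c), Rational(1, 2)) = Pow(Add(Mul(4, Pow(y, 2)), c), Rational(1, 2)) = Pow(Add(c, Mul(4, Pow(y, 2))), Rational(1, 2)))
m = Pow(1141, Rational(1, 2)) (m = Pow(Add(-15, Mul(4, Pow(17, 2))), Rational(1, 2)) = Pow(Add(-15, Mul(4, 289)), Rational(1, 2)) = Pow(Add(-15, 1156), Rational(1, 2)) = Pow(1141, Rational(1, 2)) ≈ 33.779)
Add(Mul(K, m), Function('D')(Function('O')(6), 20)) = Add(Mul(447, Pow(1141, Rational(1, 2))), 10) = Add(10, Mul(447, Pow(1141, Rational(1, 2))))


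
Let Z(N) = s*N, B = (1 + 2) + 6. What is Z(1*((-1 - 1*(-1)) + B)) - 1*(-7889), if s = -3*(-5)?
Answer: 8024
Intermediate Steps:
B = 9 (B = 3 + 6 = 9)
s = 15
Z(N) = 15*N
Z(1*((-1 - 1*(-1)) + B)) - 1*(-7889) = 15*(1*((-1 - 1*(-1)) + 9)) - 1*(-7889) = 15*(1*((-1 + 1) + 9)) + 7889 = 15*(1*(0 + 9)) + 7889 = 15*(1*9) + 7889 = 15*9 + 7889 = 135 + 7889 = 8024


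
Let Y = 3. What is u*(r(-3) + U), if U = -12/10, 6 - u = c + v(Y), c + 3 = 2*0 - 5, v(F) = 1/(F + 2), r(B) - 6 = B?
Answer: 621/25 ≈ 24.840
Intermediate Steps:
r(B) = 6 + B
v(F) = 1/(2 + F)
c = -8 (c = -3 + (2*0 - 5) = -3 + (0 - 5) = -3 - 5 = -8)
u = 69/5 (u = 6 - (-8 + 1/(2 + 3)) = 6 - (-8 + 1/5) = 6 - (-8 + ⅕) = 6 - 1*(-39/5) = 6 + 39/5 = 69/5 ≈ 13.800)
U = -6/5 (U = -12*⅒ = -6/5 ≈ -1.2000)
u*(r(-3) + U) = 69*((6 - 3) - 6/5)/5 = 69*(3 - 6/5)/5 = (69/5)*(9/5) = 621/25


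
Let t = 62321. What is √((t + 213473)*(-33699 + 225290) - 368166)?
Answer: 2*√13209820022 ≈ 2.2987e+5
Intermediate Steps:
√((t + 213473)*(-33699 + 225290) - 368166) = √((62321 + 213473)*(-33699 + 225290) - 368166) = √(275794*191591 - 368166) = √(52839648254 - 368166) = √52839280088 = 2*√13209820022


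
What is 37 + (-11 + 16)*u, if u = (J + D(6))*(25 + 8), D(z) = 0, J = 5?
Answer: 862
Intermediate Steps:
u = 165 (u = (5 + 0)*(25 + 8) = 5*33 = 165)
37 + (-11 + 16)*u = 37 + (-11 + 16)*165 = 37 + 5*165 = 37 + 825 = 862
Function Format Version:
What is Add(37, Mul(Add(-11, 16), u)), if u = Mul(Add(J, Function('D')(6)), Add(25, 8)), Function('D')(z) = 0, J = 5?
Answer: 862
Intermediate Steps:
u = 165 (u = Mul(Add(5, 0), Add(25, 8)) = Mul(5, 33) = 165)
Add(37, Mul(Add(-11, 16), u)) = Add(37, Mul(Add(-11, 16), 165)) = Add(37, Mul(5, 165)) = Add(37, 825) = 862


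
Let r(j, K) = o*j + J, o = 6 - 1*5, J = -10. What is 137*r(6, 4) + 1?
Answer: -547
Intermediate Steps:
o = 1 (o = 6 - 5 = 1)
r(j, K) = -10 + j (r(j, K) = 1*j - 10 = j - 10 = -10 + j)
137*r(6, 4) + 1 = 137*(-10 + 6) + 1 = 137*(-4) + 1 = -548 + 1 = -547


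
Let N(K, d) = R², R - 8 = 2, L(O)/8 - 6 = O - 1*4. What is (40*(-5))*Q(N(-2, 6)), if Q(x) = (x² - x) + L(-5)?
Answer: -1975200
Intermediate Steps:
L(O) = 16 + 8*O (L(O) = 48 + 8*(O - 1*4) = 48 + 8*(O - 4) = 48 + 8*(-4 + O) = 48 + (-32 + 8*O) = 16 + 8*O)
R = 10 (R = 8 + 2 = 10)
N(K, d) = 100 (N(K, d) = 10² = 100)
Q(x) = -24 + x² - x (Q(x) = (x² - x) + (16 + 8*(-5)) = (x² - x) + (16 - 40) = (x² - x) - 24 = -24 + x² - x)
(40*(-5))*Q(N(-2, 6)) = (40*(-5))*(-24 + 100² - 1*100) = -200*(-24 + 10000 - 100) = -200*9876 = -1975200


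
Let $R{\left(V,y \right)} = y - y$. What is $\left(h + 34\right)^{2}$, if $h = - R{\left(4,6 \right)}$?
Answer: $1156$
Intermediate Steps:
$R{\left(V,y \right)} = 0$
$h = 0$ ($h = \left(-1\right) 0 = 0$)
$\left(h + 34\right)^{2} = \left(0 + 34\right)^{2} = 34^{2} = 1156$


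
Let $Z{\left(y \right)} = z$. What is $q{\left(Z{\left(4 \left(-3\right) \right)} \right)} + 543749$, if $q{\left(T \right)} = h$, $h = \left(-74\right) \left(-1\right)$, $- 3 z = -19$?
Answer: $543823$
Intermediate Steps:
$z = \frac{19}{3}$ ($z = \left(- \frac{1}{3}\right) \left(-19\right) = \frac{19}{3} \approx 6.3333$)
$Z{\left(y \right)} = \frac{19}{3}$
$h = 74$
$q{\left(T \right)} = 74$
$q{\left(Z{\left(4 \left(-3\right) \right)} \right)} + 543749 = 74 + 543749 = 543823$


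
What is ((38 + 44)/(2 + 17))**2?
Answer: 6724/361 ≈ 18.626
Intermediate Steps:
((38 + 44)/(2 + 17))**2 = (82/19)**2 = 6724/361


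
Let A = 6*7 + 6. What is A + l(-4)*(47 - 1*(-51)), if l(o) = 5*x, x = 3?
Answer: 1518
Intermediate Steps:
A = 48 (A = 42 + 6 = 48)
l(o) = 15 (l(o) = 5*3 = 15)
A + l(-4)*(47 - 1*(-51)) = 48 + 15*(47 - 1*(-51)) = 48 + 15*(47 + 51) = 48 + 15*98 = 48 + 1470 = 1518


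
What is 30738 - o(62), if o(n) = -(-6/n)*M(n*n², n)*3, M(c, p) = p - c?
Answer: 99912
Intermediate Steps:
o(n) = 18*(n - n³)/n (o(n) = -(-6/n)*(n - n*n²)*3 = -(-6/n)*(n - n³)*3 = -(-6*(n - n³)/n)*3 = -(-18)*(n - n³)/n = 18*(n - n³)/n)
30738 - o(62) = 30738 - (18 - 18*62²) = 30738 - (18 - 18*3844) = 30738 - (18 - 69192) = 30738 - 1*(-69174) = 30738 + 69174 = 99912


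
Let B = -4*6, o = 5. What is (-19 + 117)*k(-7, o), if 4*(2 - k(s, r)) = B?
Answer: 784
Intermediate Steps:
B = -24
k(s, r) = 8 (k(s, r) = 2 - ¼*(-24) = 2 + 6 = 8)
(-19 + 117)*k(-7, o) = (-19 + 117)*8 = 98*8 = 784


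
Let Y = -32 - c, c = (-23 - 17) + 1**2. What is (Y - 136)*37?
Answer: -4773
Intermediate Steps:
c = -39 (c = -40 + 1 = -39)
Y = 7 (Y = -32 - 1*(-39) = -32 + 39 = 7)
(Y - 136)*37 = (7 - 136)*37 = -129*37 = -4773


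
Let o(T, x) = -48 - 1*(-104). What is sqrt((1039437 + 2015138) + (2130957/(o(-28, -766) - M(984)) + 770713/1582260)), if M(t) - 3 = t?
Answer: sqrt(33792809373550487575005)/105220290 ≈ 1747.1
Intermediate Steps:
M(t) = 3 + t
o(T, x) = 56 (o(T, x) = -48 + 104 = 56)
sqrt((1039437 + 2015138) + (2130957/(o(-28, -766) - M(984)) + 770713/1582260)) = sqrt((1039437 + 2015138) + (2130957/(56 - (3 + 984)) + 770713/1582260)) = sqrt(3054575 + (2130957/(56 - 1*987) + 770713*(1/1582260))) = sqrt(3054575 + (2130957/(56 - 987) + 770713/1582260)) = sqrt(3054575 + (2130957/(-931) + 770713/1582260)) = sqrt(3054575 + (2130957*(-1/931) + 770713/1582260)) = sqrt(3054575 + (-2130957/931 + 770713/1582260)) = sqrt(3054575 - 3371010489017/1473084060) = sqrt(4496274732085483/1473084060) = sqrt(33792809373550487575005)/105220290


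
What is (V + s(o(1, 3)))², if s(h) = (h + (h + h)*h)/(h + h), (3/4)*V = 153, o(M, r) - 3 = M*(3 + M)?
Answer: 178929/4 ≈ 44732.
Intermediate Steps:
o(M, r) = 3 + M*(3 + M)
V = 204 (V = (4/3)*153 = 204)
s(h) = (h + 2*h²)/(2*h) (s(h) = (h + (2*h)*h)/((2*h)) = (h + 2*h²)*(1/(2*h)) = (h + 2*h²)/(2*h))
(V + s(o(1, 3)))² = (204 + (½ + (3 + 1² + 3*1)))² = (204 + (½ + (3 + 1 + 3)))² = (204 + (½ + 7))² = (204 + 15/2)² = (423/2)² = 178929/4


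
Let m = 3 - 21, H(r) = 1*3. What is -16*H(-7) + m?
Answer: -66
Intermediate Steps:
H(r) = 3
m = -18
-16*H(-7) + m = -16*3 - 18 = -48 - 18 = -66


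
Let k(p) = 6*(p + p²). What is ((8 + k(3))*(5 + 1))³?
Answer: 110592000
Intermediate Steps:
k(p) = 6*p + 6*p²
((8 + k(3))*(5 + 1))³ = ((8 + 6*3*(1 + 3))*(5 + 1))³ = ((8 + 6*3*4)*6)³ = ((8 + 72)*6)³ = (80*6)³ = 480³ = 110592000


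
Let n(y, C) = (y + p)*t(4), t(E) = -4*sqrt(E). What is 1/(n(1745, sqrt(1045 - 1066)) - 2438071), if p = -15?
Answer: -1/2451911 ≈ -4.0785e-7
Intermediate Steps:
n(y, C) = 120 - 8*y (n(y, C) = (y - 15)*(-4*sqrt(4)) = (-15 + y)*(-4*2) = (-15 + y)*(-8) = 120 - 8*y)
1/(n(1745, sqrt(1045 - 1066)) - 2438071) = 1/((120 - 8*1745) - 2438071) = 1/((120 - 13960) - 2438071) = 1/(-13840 - 2438071) = 1/(-2451911) = -1/2451911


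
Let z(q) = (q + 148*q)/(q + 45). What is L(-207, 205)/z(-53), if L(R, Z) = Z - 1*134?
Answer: 568/7897 ≈ 0.071926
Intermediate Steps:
L(R, Z) = -134 + Z (L(R, Z) = Z - 134 = -134 + Z)
z(q) = 149*q/(45 + q) (z(q) = (149*q)/(45 + q) = 149*q/(45 + q))
L(-207, 205)/z(-53) = (-134 + 205)/((149*(-53)/(45 - 53))) = 71/((149*(-53)/(-8))) = 71/((149*(-53)*(-1/8))) = 71/(7897/8) = 71*(8/7897) = 568/7897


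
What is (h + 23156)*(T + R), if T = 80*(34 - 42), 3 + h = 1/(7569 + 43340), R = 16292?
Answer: 18448951012856/50909 ≈ 3.6239e+8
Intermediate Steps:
h = -152726/50909 (h = -3 + 1/(7569 + 43340) = -3 + 1/50909 = -152726/50909 ≈ -3.0000)
T = -640 (T = 80*(-8) = -640)
(h + 23156)*(T + R) = (-152726/50909 + 23156)*(-640 + 16292) = (1178696078/50909)*15652 = 18448951012856/50909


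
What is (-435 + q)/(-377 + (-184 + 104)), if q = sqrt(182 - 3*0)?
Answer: 435/457 - sqrt(182)/457 ≈ 0.92234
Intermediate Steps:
q = sqrt(182) (q = sqrt(182 + 0) = sqrt(182) ≈ 13.491)
(-435 + q)/(-377 + (-184 + 104)) = (-435 + sqrt(182))/(-377 + (-184 + 104)) = (-435 + sqrt(182))/(-377 - 80) = (-435 + sqrt(182))/(-457) = (-435 + sqrt(182))*(-1/457) = 435/457 - sqrt(182)/457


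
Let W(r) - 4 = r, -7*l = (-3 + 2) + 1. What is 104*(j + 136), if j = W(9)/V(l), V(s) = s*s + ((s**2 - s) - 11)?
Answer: 154232/11 ≈ 14021.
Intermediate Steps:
l = 0 (l = -((-3 + 2) + 1)/7 = -(-1 + 1)/7 = -1/7*0 = 0)
W(r) = 4 + r
V(s) = -11 - s + 2*s**2 (V(s) = s**2 + (-11 + s**2 - s) = -11 - s + 2*s**2)
j = -13/11 (j = (4 + 9)/(-11 - 1*0 + 2*0**2) = 13/(-11 + 0 + 2*0) = 13/(-11 + 0 + 0) = 13/(-11) = 13*(-1/11) = -13/11 ≈ -1.1818)
104*(j + 136) = 104*(-13/11 + 136) = 104*(1483/11) = 154232/11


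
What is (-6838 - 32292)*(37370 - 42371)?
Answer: 195689130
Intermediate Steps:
(-6838 - 32292)*(37370 - 42371) = -39130*(-5001) = 195689130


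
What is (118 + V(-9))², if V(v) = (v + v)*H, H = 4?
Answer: 2116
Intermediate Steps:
V(v) = 8*v (V(v) = (v + v)*4 = (2*v)*4 = 8*v)
(118 + V(-9))² = (118 + 8*(-9))² = (118 - 72)² = 46² = 2116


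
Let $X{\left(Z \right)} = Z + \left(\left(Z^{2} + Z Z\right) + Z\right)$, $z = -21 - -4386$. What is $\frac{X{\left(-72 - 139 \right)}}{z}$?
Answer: $\frac{5908}{291} \approx 20.302$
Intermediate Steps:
$z = 4365$ ($z = -21 + 4386 = 4365$)
$X{\left(Z \right)} = 2 Z + 2 Z^{2}$ ($X{\left(Z \right)} = Z + \left(\left(Z^{2} + Z^{2}\right) + Z\right) = Z + \left(2 Z^{2} + Z\right) = Z + \left(Z + 2 Z^{2}\right) = 2 Z + 2 Z^{2}$)
$\frac{X{\left(-72 - 139 \right)}}{z} = \frac{2 \left(-72 - 139\right) \left(1 - 211\right)}{4365} = 2 \left(-211\right) \left(1 - 211\right) \frac{1}{4365} = 2 \left(-211\right) \left(-210\right) \frac{1}{4365} = 88620 \cdot \frac{1}{4365} = \frac{5908}{291}$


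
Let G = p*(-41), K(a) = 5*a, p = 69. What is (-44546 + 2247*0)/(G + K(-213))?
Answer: 22273/1947 ≈ 11.440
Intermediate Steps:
G = -2829 (G = 69*(-41) = -2829)
(-44546 + 2247*0)/(G + K(-213)) = (-44546 + 2247*0)/(-2829 + 5*(-213)) = (-44546 + 0)/(-2829 - 1065) = -44546/(-3894) = -44546*(-1/3894) = 22273/1947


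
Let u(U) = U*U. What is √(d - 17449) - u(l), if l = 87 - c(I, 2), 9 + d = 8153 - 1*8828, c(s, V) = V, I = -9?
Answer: -7225 + I*√18133 ≈ -7225.0 + 134.66*I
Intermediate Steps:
d = -684 (d = -9 + (8153 - 1*8828) = -9 + (8153 - 8828) = -9 - 675 = -684)
l = 85 (l = 87 - 1*2 = 87 - 2 = 85)
u(U) = U²
√(d - 17449) - u(l) = √(-684 - 17449) - 1*85² = √(-18133) - 1*7225 = I*√18133 - 7225 = -7225 + I*√18133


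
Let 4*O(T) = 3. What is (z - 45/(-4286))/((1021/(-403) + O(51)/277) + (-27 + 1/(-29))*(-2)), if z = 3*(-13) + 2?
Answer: -1026463343126/1430190884703 ≈ -0.71771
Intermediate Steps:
O(T) = 3/4 (O(T) = (1/4)*3 = 3/4)
z = -37 (z = -39 + 2 = -37)
(z - 45/(-4286))/((1021/(-403) + O(51)/277) + (-27 + 1/(-29))*(-2)) = (-37 - 45/(-4286))/((1021/(-403) + (3/4)/277) + (-27 + 1/(-29))*(-2)) = (-37 - 45*(-1/4286))/((1021*(-1/403) + (3/4)*(1/277)) + (-27 - 1/29)*(-2)) = (-37 + 45/4286)/((-1021/403 + 3/1108) - 784/29*(-2)) = -158537/(4286*(-1130059/446524 + 1568/29)) = -158537/(4286*667377921/12949196) = -158537/4286*12949196/667377921 = -1026463343126/1430190884703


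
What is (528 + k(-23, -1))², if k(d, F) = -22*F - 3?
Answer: 299209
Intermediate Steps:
k(d, F) = -3 - 22*F
(528 + k(-23, -1))² = (528 + (-3 - 22*(-1)))² = (528 + (-3 + 22))² = (528 + 19)² = 547² = 299209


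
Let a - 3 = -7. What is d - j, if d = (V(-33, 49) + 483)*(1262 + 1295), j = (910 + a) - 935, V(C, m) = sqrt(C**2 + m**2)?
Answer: 1235060 + 2557*sqrt(3490) ≈ 1.3861e+6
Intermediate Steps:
a = -4 (a = 3 - 7 = -4)
j = -29 (j = (910 - 4) - 935 = 906 - 935 = -29)
d = 1235031 + 2557*sqrt(3490) (d = (sqrt((-33)**2 + 49**2) + 483)*(1262 + 1295) = (sqrt(1089 + 2401) + 483)*2557 = (sqrt(3490) + 483)*2557 = (483 + sqrt(3490))*2557 = 1235031 + 2557*sqrt(3490) ≈ 1.3861e+6)
d - j = (1235031 + 2557*sqrt(3490)) - 1*(-29) = (1235031 + 2557*sqrt(3490)) + 29 = 1235060 + 2557*sqrt(3490)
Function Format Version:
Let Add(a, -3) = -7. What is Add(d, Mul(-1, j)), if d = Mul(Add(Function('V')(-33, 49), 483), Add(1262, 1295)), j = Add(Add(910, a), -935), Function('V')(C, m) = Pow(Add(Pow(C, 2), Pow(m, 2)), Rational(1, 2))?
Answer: Add(1235060, Mul(2557, Pow(3490, Rational(1, 2)))) ≈ 1.3861e+6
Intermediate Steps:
a = -4 (a = Add(3, -7) = -4)
j = -29 (j = Add(Add(910, -4), -935) = Add(906, -935) = -29)
d = Add(1235031, Mul(2557, Pow(3490, Rational(1, 2)))) (d = Mul(Add(Pow(Add(Pow(-33, 2), Pow(49, 2)), Rational(1, 2)), 483), Add(1262, 1295)) = Mul(Add(Pow(Add(1089, 2401), Rational(1, 2)), 483), 2557) = Mul(Add(Pow(3490, Rational(1, 2)), 483), 2557) = Mul(Add(483, Pow(3490, Rational(1, 2))), 2557) = Add(1235031, Mul(2557, Pow(3490, Rational(1, 2)))) ≈ 1.3861e+6)
Add(d, Mul(-1, j)) = Add(Add(1235031, Mul(2557, Pow(3490, Rational(1, 2)))), Mul(-1, -29)) = Add(Add(1235031, Mul(2557, Pow(3490, Rational(1, 2)))), 29) = Add(1235060, Mul(2557, Pow(3490, Rational(1, 2))))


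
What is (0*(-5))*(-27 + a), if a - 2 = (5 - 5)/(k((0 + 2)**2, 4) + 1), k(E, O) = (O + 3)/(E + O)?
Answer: 0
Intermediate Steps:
k(E, O) = (3 + O)/(E + O)
a = 2 (a = 2 + (5 - 5)/((3 + 4)/((0 + 2)**2 + 4) + 1) = 2 + 0/(7/(2**2 + 4) + 1) = 2 + 0/(7/(4 + 4) + 1) = 2 + 0/(7/8 + 1) = 2 + 0/(15/8) = 2 + 0*(8/15) = 2 + 0 = 2)
(0*(-5))*(-27 + a) = (0*(-5))*(-27 + 2) = 0*(-25) = 0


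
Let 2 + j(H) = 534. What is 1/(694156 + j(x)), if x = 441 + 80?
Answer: 1/694688 ≈ 1.4395e-6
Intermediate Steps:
x = 521
j(H) = 532 (j(H) = -2 + 534 = 532)
1/(694156 + j(x)) = 1/(694156 + 532) = 1/694688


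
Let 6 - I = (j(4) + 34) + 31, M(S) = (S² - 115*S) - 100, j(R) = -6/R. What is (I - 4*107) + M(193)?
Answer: 28937/2 ≈ 14469.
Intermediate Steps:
M(S) = -100 + S² - 115*S
I = -115/2 (I = 6 - ((-6/4 + 34) + 31) = 6 - ((-6*¼ + 34) + 31) = 6 - ((-3/2 + 34) + 31) = 6 - (65/2 + 31) = 6 - 1*127/2 = 6 - 127/2 = -115/2 ≈ -57.500)
(I - 4*107) + M(193) = (-115/2 - 4*107) + (-100 + 193² - 115*193) = (-115/2 - 428) + (-100 + 37249 - 22195) = -971/2 + 14954 = 28937/2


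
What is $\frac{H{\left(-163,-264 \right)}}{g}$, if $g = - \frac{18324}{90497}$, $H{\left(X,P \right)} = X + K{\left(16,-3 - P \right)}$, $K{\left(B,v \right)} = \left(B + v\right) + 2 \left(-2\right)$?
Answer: $- \frac{4977335}{9162} \approx -543.26$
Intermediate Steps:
$K{\left(B,v \right)} = -4 + B + v$ ($K{\left(B,v \right)} = \left(B + v\right) - 4 = -4 + B + v$)
$H{\left(X,P \right)} = 9 + X - P$ ($H{\left(X,P \right)} = X - \left(-9 + P\right) = 9 + X - P$)
$g = - \frac{18324}{90497}$ ($g = \left(-18324\right) \frac{1}{90497} = - \frac{18324}{90497} \approx -0.20248$)
$\frac{H{\left(-163,-264 \right)}}{g} = \frac{9 - 163 - -264}{- \frac{18324}{90497}} = \left(9 - 163 + 264\right) \left(- \frac{90497}{18324}\right) = 110 \left(- \frac{90497}{18324}\right) = - \frac{4977335}{9162}$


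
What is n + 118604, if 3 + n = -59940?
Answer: 58661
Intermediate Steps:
n = -59943 (n = -3 - 59940 = -59943)
n + 118604 = -59943 + 118604 = 58661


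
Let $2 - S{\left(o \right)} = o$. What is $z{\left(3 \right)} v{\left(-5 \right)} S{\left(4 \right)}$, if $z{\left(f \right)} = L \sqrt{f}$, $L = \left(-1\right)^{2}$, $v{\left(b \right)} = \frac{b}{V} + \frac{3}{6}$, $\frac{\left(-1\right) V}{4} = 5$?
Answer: $- \frac{3 \sqrt{3}}{2} \approx -2.5981$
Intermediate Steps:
$V = -20$ ($V = \left(-4\right) 5 = -20$)
$S{\left(o \right)} = 2 - o$
$v{\left(b \right)} = \frac{1}{2} - \frac{b}{20}$ ($v{\left(b \right)} = \frac{b}{-20} + \frac{3}{6} = b \left(- \frac{1}{20}\right) + 3 \cdot \frac{1}{6} = - \frac{b}{20} + \frac{1}{2} = \frac{1}{2} - \frac{b}{20}$)
$L = 1$
$z{\left(f \right)} = \sqrt{f}$ ($z{\left(f \right)} = 1 \sqrt{f} = \sqrt{f}$)
$z{\left(3 \right)} v{\left(-5 \right)} S{\left(4 \right)} = \sqrt{3} \left(\frac{1}{2} - - \frac{1}{4}\right) \left(2 - 4\right) = \sqrt{3} \left(\frac{1}{2} + \frac{1}{4}\right) \left(2 - 4\right) = \sqrt{3} \cdot \frac{3}{4} \left(-2\right) = \frac{3 \sqrt{3}}{4} \left(-2\right) = - \frac{3 \sqrt{3}}{2}$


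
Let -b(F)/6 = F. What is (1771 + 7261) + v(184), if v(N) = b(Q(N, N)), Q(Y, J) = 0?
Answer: 9032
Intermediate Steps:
b(F) = -6*F
v(N) = 0 (v(N) = -6*0 = 0)
(1771 + 7261) + v(184) = (1771 + 7261) + 0 = 9032 + 0 = 9032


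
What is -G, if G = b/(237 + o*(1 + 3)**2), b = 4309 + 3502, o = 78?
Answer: -7811/1485 ≈ -5.2599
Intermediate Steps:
b = 7811
G = 7811/1485 (G = 7811/(237 + 78*(1 + 3)**2) = 7811/(237 + 78*4**2) = 7811/(237 + 78*16) = 7811/(237 + 1248) = 7811/1485 ≈ 5.2599)
-G = -1*7811/1485 = -7811/1485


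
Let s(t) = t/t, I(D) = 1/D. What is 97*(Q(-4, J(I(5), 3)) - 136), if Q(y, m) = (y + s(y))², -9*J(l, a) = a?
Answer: -12319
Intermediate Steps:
I(D) = 1/D
s(t) = 1
J(l, a) = -a/9
Q(y, m) = (1 + y)² (Q(y, m) = (y + 1)² = (1 + y)²)
97*(Q(-4, J(I(5), 3)) - 136) = 97*((1 - 4)² - 136) = 97*((-3)² - 136) = 97*(9 - 136) = 97*(-127) = -12319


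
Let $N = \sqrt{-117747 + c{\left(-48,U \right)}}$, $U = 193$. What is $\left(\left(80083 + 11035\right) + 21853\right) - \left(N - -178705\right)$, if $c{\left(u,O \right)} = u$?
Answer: $-65734 - i \sqrt{117795} \approx -65734.0 - 343.21 i$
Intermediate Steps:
$N = i \sqrt{117795}$ ($N = \sqrt{-117747 - 48} = \sqrt{-117795} = i \sqrt{117795} \approx 343.21 i$)
$\left(\left(80083 + 11035\right) + 21853\right) - \left(N - -178705\right) = \left(\left(80083 + 11035\right) + 21853\right) - \left(i \sqrt{117795} - -178705\right) = \left(91118 + 21853\right) - \left(i \sqrt{117795} + 178705\right) = 112971 - \left(178705 + i \sqrt{117795}\right) = -65734 - i \sqrt{117795}$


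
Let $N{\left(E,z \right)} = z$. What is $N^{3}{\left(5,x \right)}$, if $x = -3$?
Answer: $-27$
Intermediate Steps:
$N^{3}{\left(5,x \right)} = \left(-3\right)^{3} = -27$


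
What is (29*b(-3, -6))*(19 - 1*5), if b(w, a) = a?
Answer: -2436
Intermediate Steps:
(29*b(-3, -6))*(19 - 1*5) = (29*(-6))*(19 - 1*5) = -174*(19 - 5) = -174*14 = -2436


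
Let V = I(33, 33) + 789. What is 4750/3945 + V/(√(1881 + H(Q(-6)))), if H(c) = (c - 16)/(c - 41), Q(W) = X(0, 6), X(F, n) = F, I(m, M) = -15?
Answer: 950/789 + 774*√3162617/77137 ≈ 19.048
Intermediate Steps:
Q(W) = 0
H(c) = (-16 + c)/(-41 + c)
V = 774 (V = -15 + 789 = 774)
4750/3945 + V/(√(1881 + H(Q(-6)))) = 4750/3945 + 774/(√(1881 + (-16 + 0)/(-41 + 0))) = 4750*(1/3945) + 774/(√(1881 - 16/(-41))) = 950/789 + 774/(√(1881 - 1/41*(-16))) = 950/789 + 774/(√(1881 + 16/41)) = 950/789 + 774/(√(77137/41)) = 950/789 + 774/((√3162617/41)) = 950/789 + 774*(√3162617/77137) = 950/789 + 774*√3162617/77137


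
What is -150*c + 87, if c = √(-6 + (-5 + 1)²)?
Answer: 87 - 150*√10 ≈ -387.34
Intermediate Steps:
c = √10 (c = √(-6 + (-4)²) = √(-6 + 16) = √10 ≈ 3.1623)
-150*c + 87 = -150*√10 + 87 = 87 - 150*√10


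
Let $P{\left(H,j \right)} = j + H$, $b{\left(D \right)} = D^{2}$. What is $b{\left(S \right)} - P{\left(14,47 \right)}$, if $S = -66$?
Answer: $4295$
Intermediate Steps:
$P{\left(H,j \right)} = H + j$
$b{\left(S \right)} - P{\left(14,47 \right)} = \left(-66\right)^{2} - \left(14 + 47\right) = 4356 - 61 = 4295$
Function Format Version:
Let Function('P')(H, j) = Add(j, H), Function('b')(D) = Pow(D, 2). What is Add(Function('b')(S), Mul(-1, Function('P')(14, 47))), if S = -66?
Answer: 4295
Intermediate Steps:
Function('P')(H, j) = Add(H, j)
Add(Function('b')(S), Mul(-1, Function('P')(14, 47))) = Add(Pow(-66, 2), Mul(-1, Add(14, 47))) = Add(4356, Mul(-1, 61)) = Add(4356, -61) = 4295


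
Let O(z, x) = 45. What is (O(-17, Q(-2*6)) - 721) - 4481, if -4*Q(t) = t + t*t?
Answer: -5157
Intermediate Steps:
Q(t) = -t/4 - t²/4 (Q(t) = -(t + t*t)/4 = -(t + t²)/4 = -t/4 - t²/4)
(O(-17, Q(-2*6)) - 721) - 4481 = (45 - 721) - 4481 = -676 - 4481 = -5157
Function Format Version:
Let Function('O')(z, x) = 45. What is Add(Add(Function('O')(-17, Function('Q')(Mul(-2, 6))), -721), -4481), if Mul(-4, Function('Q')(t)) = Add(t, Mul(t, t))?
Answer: -5157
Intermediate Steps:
Function('Q')(t) = Add(Mul(Rational(-1, 4), t), Mul(Rational(-1, 4), Pow(t, 2))) (Function('Q')(t) = Mul(Rational(-1, 4), Add(t, Mul(t, t))) = Mul(Rational(-1, 4), Add(t, Pow(t, 2))) = Add(Mul(Rational(-1, 4), t), Mul(Rational(-1, 4), Pow(t, 2))))
Add(Add(Function('O')(-17, Function('Q')(Mul(-2, 6))), -721), -4481) = Add(Add(45, -721), -4481) = Add(-676, -4481) = -5157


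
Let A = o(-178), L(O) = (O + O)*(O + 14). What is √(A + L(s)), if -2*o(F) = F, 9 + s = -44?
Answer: √4223 ≈ 64.985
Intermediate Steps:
s = -53 (s = -9 - 44 = -53)
L(O) = 2*O*(14 + O) (L(O) = (2*O)*(14 + O) = 2*O*(14 + O))
o(F) = -F/2
A = 89 (A = -½*(-178) = 89)
√(A + L(s)) = √(89 + 2*(-53)*(14 - 53)) = √(89 + 2*(-53)*(-39)) = √(89 + 4134) = √4223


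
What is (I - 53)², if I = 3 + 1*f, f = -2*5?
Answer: 3600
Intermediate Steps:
f = -10
I = -7 (I = 3 + 1*(-10) = 3 - 10 = -7)
(I - 53)² = (-7 - 53)² = (-60)² = 3600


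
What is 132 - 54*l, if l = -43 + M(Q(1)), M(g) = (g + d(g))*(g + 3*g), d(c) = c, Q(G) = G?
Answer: 2022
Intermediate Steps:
M(g) = 8*g² (M(g) = (g + g)*(g + 3*g) = (2*g)*(4*g) = 8*g²)
l = -35 (l = -43 + 8*1² = -43 + 8*1 = -43 + 8 = -35)
132 - 54*l = 132 - 54*(-35) = 132 + 1890 = 2022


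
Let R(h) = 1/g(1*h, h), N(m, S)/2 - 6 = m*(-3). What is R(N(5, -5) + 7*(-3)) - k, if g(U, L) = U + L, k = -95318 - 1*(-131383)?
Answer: -2813071/78 ≈ -36065.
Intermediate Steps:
N(m, S) = 12 - 6*m (N(m, S) = 12 + 2*(m*(-3)) = 12 + 2*(-3*m) = 12 - 6*m)
k = 36065 (k = -95318 + 131383 = 36065)
g(U, L) = L + U
R(h) = 1/(2*h) (R(h) = 1/(h + 1*h) = 1/(h + h) = 1/(2*h))
R(N(5, -5) + 7*(-3)) - k = 1/(2*((12 - 6*5) + 7*(-3))) - 1*36065 = 1/(2*((12 - 30) - 21)) - 36065 = 1/(2*(-18 - 21)) - 36065 = (½)/(-39) - 36065 = (½)*(-1/39) - 36065 = -1/78 - 36065 = -2813071/78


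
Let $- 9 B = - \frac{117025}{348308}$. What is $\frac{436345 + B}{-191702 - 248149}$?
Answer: $- \frac{1367842205365}{1378832598972} \approx -0.99203$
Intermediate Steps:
$B = \frac{117025}{3134772}$ ($B = - \frac{\left(-117025\right) \frac{1}{348308}}{9} = \left(- \frac{1}{9}\right) \left(- \frac{117025}{348308}\right) = \frac{117025}{3134772} \approx 0.037331$)
$\frac{436345 + B}{-191702 - 248149} = \frac{436345 + \frac{117025}{3134772}}{-191702 - 248149} = \frac{1367842205365}{3134772 \left(-439851\right)} = \frac{1367842205365}{3134772} \left(- \frac{1}{439851}\right) = - \frac{1367842205365}{1378832598972}$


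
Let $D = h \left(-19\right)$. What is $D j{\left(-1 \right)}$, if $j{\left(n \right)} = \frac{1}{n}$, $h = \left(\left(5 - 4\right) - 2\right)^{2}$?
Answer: $19$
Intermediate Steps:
$h = 1$ ($h = \left(\left(5 - 4\right) - 2\right)^{2} = \left(1 - 2\right)^{2} = \left(-1\right)^{2} = 1$)
$D = -19$ ($D = 1 \left(-19\right) = -19$)
$D j{\left(-1 \right)} = - \frac{19}{-1} = \left(-19\right) \left(-1\right) = 19$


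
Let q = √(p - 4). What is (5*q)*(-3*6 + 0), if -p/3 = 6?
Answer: -90*I*√22 ≈ -422.14*I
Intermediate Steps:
p = -18 (p = -3*6 = -18)
q = I*√22 (q = √(-18 - 4) = √(-22) = I*√22 ≈ 4.6904*I)
(5*q)*(-3*6 + 0) = (5*(I*√22))*(-3*6 + 0) = (5*I*√22)*(-18 + 0) = (5*I*√22)*(-18) = -90*I*√22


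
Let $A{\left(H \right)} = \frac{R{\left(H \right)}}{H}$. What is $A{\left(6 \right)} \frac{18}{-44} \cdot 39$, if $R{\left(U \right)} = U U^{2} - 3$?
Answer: $- \frac{24921}{44} \approx -566.39$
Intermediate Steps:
$R{\left(U \right)} = -3 + U^{3}$ ($R{\left(U \right)} = U^{3} - 3 = -3 + U^{3}$)
$A{\left(H \right)} = \frac{-3 + H^{3}}{H}$
$A{\left(6 \right)} \frac{18}{-44} \cdot 39 = \frac{-3 + 6^{3}}{6} \frac{18}{-44} \cdot 39 = \frac{-3 + 216}{6} \cdot 18 \left(- \frac{1}{44}\right) 39 = \frac{1}{6} \cdot 213 \left(- \frac{9}{22}\right) 39 = \frac{71}{2} \left(- \frac{9}{22}\right) 39 = \left(- \frac{639}{44}\right) 39 = - \frac{24921}{44}$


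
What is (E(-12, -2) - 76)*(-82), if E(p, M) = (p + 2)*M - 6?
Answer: 5084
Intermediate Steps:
E(p, M) = -6 + M*(2 + p) (E(p, M) = (2 + p)*M - 6 = M*(2 + p) - 6 = -6 + M*(2 + p))
(E(-12, -2) - 76)*(-82) = ((-6 + 2*(-2) - 2*(-12)) - 76)*(-82) = ((-6 - 4 + 24) - 76)*(-82) = (14 - 76)*(-82) = -62*(-82) = 5084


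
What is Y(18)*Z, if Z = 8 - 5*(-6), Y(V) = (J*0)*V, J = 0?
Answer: 0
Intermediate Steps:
Y(V) = 0 (Y(V) = (0*0)*V = 0*V = 0)
Z = 38 (Z = 8 + 30 = 38)
Y(18)*Z = 0*38 = 0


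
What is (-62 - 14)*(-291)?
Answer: 22116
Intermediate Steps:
(-62 - 14)*(-291) = -76*(-291) = 22116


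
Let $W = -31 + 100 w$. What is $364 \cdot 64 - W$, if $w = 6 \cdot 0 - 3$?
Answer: $23627$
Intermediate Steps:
$w = -3$ ($w = 0 - 3 = -3$)
$W = -331$ ($W = -31 + 100 \left(-3\right) = -31 - 300 = -331$)
$364 \cdot 64 - W = 364 \cdot 64 - -331 = 23296 + 331 = 23627$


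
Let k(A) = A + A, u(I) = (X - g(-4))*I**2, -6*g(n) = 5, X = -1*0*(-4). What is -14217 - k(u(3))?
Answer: -14232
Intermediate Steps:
X = 0 (X = 0*(-4) = 0)
g(n) = -5/6 (g(n) = -1/6*5 = -5/6)
u(I) = 5*I**2/6 (u(I) = (0 - 1*(-5/6))*I**2 = (0 + 5/6)*I**2 = 5*I**2/6)
k(A) = 2*A
-14217 - k(u(3)) = -14217 - 2*(5/6)*3**2 = -14217 - 2*(5/6)*9 = -14217 - 2*15/2 = -14217 - 1*15 = -14217 - 15 = -14232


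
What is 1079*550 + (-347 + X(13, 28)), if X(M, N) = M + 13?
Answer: 593129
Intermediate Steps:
X(M, N) = 13 + M
1079*550 + (-347 + X(13, 28)) = 1079*550 + (-347 + (13 + 13)) = 593450 + (-347 + 26) = 593450 - 321 = 593129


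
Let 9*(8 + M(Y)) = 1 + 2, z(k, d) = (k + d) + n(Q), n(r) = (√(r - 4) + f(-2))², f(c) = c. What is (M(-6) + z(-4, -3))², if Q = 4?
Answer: 1024/9 ≈ 113.78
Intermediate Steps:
n(r) = (-2 + √(-4 + r))² (n(r) = (√(r - 4) - 2)² = (√(-4 + r) - 2)² = (-2 + √(-4 + r))²)
z(k, d) = 4 + d + k (z(k, d) = (k + d) + (-2 + √(-4 + 4))² = (d + k) + (-2 + √0)² = (d + k) + (-2 + 0)² = (d + k) + (-2)² = (d + k) + 4 = 4 + d + k)
M(Y) = -23/3 (M(Y) = -8 + (1 + 2)/9 = -8 + (⅑)*3 = -8 + ⅓ = -23/3)
(M(-6) + z(-4, -3))² = (-23/3 + (4 - 3 - 4))² = (-23/3 - 3)² = (-32/3)² = 1024/9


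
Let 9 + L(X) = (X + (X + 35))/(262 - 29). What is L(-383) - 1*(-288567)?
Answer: 67233283/233 ≈ 2.8856e+5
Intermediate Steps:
L(X) = -2062/233 + 2*X/233 (L(X) = -9 + (X + (X + 35))/(262 - 29) = -9 + (X + (35 + X))/233 = -9 + (35 + 2*X)*(1/233) = -9 + (35/233 + 2*X/233) = -2062/233 + 2*X/233)
L(-383) - 1*(-288567) = (-2062/233 + (2/233)*(-383)) - 1*(-288567) = (-2062/233 - 766/233) + 288567 = -2828/233 + 288567 = 67233283/233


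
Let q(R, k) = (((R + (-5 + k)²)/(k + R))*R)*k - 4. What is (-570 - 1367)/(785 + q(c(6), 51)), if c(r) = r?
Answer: -2831/17791 ≈ -0.15913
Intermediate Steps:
q(R, k) = -4 + R*k*(R + (-5 + k)²)/(R + k) (q(R, k) = (((R + (-5 + k)²)/(R + k))*R)*k - 4 = (R*(R + (-5 + k)²)/(R + k))*k - 4 = R*k*(R + (-5 + k)²)/(R + k) - 4 = -4 + R*k*(R + (-5 + k)²)/(R + k))
(-570 - 1367)/(785 + q(c(6), 51)) = (-570 - 1367)/(785 + (-4*6 - 4*51 + 51*6² + 6*51*(-5 + 51)²)/(6 + 51)) = -1937/(785 + (-24 - 204 + 51*36 + 6*51*46²)/57) = -1937/(785 + (-24 - 204 + 1836 + 6*51*2116)/57) = -1937/(785 + (-24 - 204 + 1836 + 647496)/57) = -1937/(785 + (1/57)*649104) = -1937/(785 + 216368/19) = -1937/231283/19 = -1937*19/231283 = -2831/17791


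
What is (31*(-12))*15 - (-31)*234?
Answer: 1674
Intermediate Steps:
(31*(-12))*15 - (-31)*234 = -372*15 - 1*(-7254) = -5580 + 7254 = 1674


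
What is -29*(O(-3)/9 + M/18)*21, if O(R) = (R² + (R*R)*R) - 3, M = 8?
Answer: 3451/3 ≈ 1150.3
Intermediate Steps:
O(R) = -3 + R² + R³ (O(R) = (R² + R²*R) - 3 = (R² + R³) - 3 = -3 + R² + R³)
-29*(O(-3)/9 + M/18)*21 = -29*((-3 + (-3)² + (-3)³)/9 + 8/18)*21 = -29*((-3 + 9 - 27)*(⅑) + 8*(1/18))*21 = -29*(-21*⅑ + 4/9)*21 = -29*(-7/3 + 4/9)*21 = -29*(-17/9)*21 = (493/9)*21 = 3451/3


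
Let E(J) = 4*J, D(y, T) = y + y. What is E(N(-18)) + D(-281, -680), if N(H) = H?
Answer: -634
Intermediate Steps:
D(y, T) = 2*y
E(N(-18)) + D(-281, -680) = 4*(-18) + 2*(-281) = -72 - 562 = -634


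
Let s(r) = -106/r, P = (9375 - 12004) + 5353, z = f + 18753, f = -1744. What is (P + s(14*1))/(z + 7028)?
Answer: 19015/168259 ≈ 0.11301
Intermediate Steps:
z = 17009 (z = -1744 + 18753 = 17009)
P = 2724 (P = -2629 + 5353 = 2724)
(P + s(14*1))/(z + 7028) = (2724 - 106/(14*1))/(17009 + 7028) = (2724 - 106/14)/24037 = (2724 - 106*1/14)*(1/24037) = (2724 - 53/7)*(1/24037) = (19015/7)*(1/24037) = 19015/168259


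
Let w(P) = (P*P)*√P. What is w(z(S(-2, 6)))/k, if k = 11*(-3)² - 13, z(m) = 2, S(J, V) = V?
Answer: 2*√2/43 ≈ 0.065777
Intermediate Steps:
w(P) = P^(5/2) (w(P) = P²*√P = P^(5/2))
k = 86 (k = 11*9 - 13 = 99 - 13 = 86)
w(z(S(-2, 6)))/k = 2^(5/2)/86 = (4*√2)*(1/86) = 2*√2/43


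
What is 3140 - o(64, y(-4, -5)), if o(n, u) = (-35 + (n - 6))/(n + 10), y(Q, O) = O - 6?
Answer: 232337/74 ≈ 3139.7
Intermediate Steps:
y(Q, O) = -6 + O
o(n, u) = (-41 + n)/(10 + n) (o(n, u) = (-35 + (-6 + n))/(10 + n) = (-41 + n)/(10 + n))
3140 - o(64, y(-4, -5)) = 3140 - (-41 + 64)/(10 + 64) = 3140 - 23/74 = 232337/74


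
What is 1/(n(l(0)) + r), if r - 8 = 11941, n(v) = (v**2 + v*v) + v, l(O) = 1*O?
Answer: 1/11949 ≈ 8.3689e-5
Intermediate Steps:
l(O) = O
n(v) = v + 2*v**2 (n(v) = (v**2 + v**2) + v = 2*v**2 + v = v + 2*v**2)
r = 11949 (r = 8 + 11941 = 11949)
1/(n(l(0)) + r) = 1/(0*(1 + 2*0) + 11949) = 1/(0*(1 + 0) + 11949) = 1/(0*1 + 11949) = 1/(0 + 11949) = 1/11949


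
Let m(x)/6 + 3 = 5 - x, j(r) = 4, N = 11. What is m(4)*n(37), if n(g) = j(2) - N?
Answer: 84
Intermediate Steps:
m(x) = 12 - 6*x (m(x) = -18 + 6*(5 - x) = -18 + (30 - 6*x) = 12 - 6*x)
n(g) = -7 (n(g) = 4 - 1*11 = 4 - 11 = -7)
m(4)*n(37) = (12 - 6*4)*(-7) = (12 - 24)*(-7) = -12*(-7) = 84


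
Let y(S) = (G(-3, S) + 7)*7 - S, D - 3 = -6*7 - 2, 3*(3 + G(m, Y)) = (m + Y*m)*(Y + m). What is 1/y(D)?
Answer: -1/12251 ≈ -8.1626e-5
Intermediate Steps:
G(m, Y) = -3 + (Y + m)*(m + Y*m)/3 (G(m, Y) = -3 + ((m + Y*m)*(Y + m))/3 = -3 + ((Y + m)*(m + Y*m))/3 = -3 + (Y + m)*(m + Y*m)/3)
D = -41 (D = 3 + (-6*7 - 2) = 3 + (-42 - 2) = 3 - 44 = -41)
y(S) = 49 - 7*S² + 13*S (y(S) = ((-3 + (⅓)*(-3)² + (⅓)*S*(-3) + (⅓)*S*(-3)² + (⅓)*(-3)*S²) + 7)*7 - S = ((-3 + (⅓)*9 - S + (⅓)*S*9 - S²) + 7)*7 - S = ((-3 + 3 - S + 3*S - S²) + 7)*7 - S = ((-S² + 2*S) + 7)*7 - S = (7 - S² + 2*S)*7 - S = (49 - 7*S² + 14*S) - S = 49 - 7*S² + 13*S)
1/y(D) = 1/(49 - 7*(-41)² + 13*(-41)) = 1/(49 - 7*1681 - 533) = 1/(49 - 11767 - 533) = 1/(-12251) = -1/12251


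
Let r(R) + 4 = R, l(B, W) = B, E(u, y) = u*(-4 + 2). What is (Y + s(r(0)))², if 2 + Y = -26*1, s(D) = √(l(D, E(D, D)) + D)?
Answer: 776 - 112*I*√2 ≈ 776.0 - 158.39*I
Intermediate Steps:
E(u, y) = -2*u (E(u, y) = u*(-2) = -2*u)
r(R) = -4 + R
s(D) = √2*√D (s(D) = √(D + D) = √(2*D) = √2*√D)
Y = -28 (Y = -2 - 26*1 = -2 - 26 = -28)
(Y + s(r(0)))² = (-28 + √2*√(-4 + 0))² = (-28 + √2*√(-4))² = (-28 + √2*(2*I))² = (-28 + 2*I*√2)²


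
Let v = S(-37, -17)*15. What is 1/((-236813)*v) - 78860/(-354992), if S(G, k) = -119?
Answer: 8333751495323/37514774021340 ≈ 0.22215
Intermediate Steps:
v = -1785 (v = -119*15 = -1785)
1/((-236813)*v) - 78860/(-354992) = 1/(-236813*(-1785)) - 78860/(-354992) = -1/236813*(-1/1785) - 78860*(-1/354992) = 1/422711205 + 19715/88748 = 8333751495323/37514774021340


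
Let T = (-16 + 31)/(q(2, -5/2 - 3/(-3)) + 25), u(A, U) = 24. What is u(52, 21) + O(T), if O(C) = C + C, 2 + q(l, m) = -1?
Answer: 279/11 ≈ 25.364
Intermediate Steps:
q(l, m) = -3 (q(l, m) = -2 - 1 = -3)
T = 15/22 (T = (-16 + 31)/(-3 + 25) = 15/22 ≈ 0.68182)
O(C) = 2*C
u(52, 21) + O(T) = 24 + 2*(15/22) = 24 + 15/11 = 279/11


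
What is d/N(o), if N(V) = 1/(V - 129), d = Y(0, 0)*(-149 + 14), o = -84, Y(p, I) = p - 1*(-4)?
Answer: 115020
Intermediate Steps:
Y(p, I) = 4 + p (Y(p, I) = p + 4 = 4 + p)
d = -540 (d = (4 + 0)*(-149 + 14) = 4*(-135) = -540)
N(V) = 1/(-129 + V)
d/N(o) = -540/(1/(-129 - 84)) = -540/(1/(-213)) = -540/(-1/213) = -540*(-213) = 115020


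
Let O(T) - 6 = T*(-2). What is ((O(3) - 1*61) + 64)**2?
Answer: 9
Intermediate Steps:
O(T) = 6 - 2*T (O(T) = 6 + T*(-2) = 6 - 2*T)
((O(3) - 1*61) + 64)**2 = (((6 - 2*3) - 1*61) + 64)**2 = (((6 - 6) - 61) + 64)**2 = ((0 - 61) + 64)**2 = (-61 + 64)**2 = 3**2 = 9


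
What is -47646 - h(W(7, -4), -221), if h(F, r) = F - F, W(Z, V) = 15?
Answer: -47646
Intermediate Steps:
h(F, r) = 0
-47646 - h(W(7, -4), -221) = -47646 - 1*0 = -47646 + 0 = -47646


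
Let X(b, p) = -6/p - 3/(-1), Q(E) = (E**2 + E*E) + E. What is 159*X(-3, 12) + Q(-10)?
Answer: 1175/2 ≈ 587.50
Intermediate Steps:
Q(E) = E + 2*E**2 (Q(E) = (E**2 + E**2) + E = 2*E**2 + E = E + 2*E**2)
X(b, p) = 3 - 6/p (X(b, p) = -6/p - 3*(-1) = -6/p + 3 = 3 - 6/p)
159*X(-3, 12) + Q(-10) = 159*(3 - 6/12) - 10*(1 + 2*(-10)) = 159*(3 - 6*1/12) - 10*(1 - 20) = 159*(3 - 1/2) - 10*(-19) = 159*(5/2) + 190 = 795/2 + 190 = 1175/2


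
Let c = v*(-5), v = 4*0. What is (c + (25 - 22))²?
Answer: 9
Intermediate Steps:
v = 0
c = 0 (c = 0*(-5) = 0)
(c + (25 - 22))² = (0 + (25 - 22))² = (0 + 3)² = 3² = 9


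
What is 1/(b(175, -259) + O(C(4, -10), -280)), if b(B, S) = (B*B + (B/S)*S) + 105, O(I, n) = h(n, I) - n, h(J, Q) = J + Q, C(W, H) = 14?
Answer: 1/30919 ≈ 3.2343e-5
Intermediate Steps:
O(I, n) = I (O(I, n) = (n + I) - n = (I + n) - n = I)
b(B, S) = 105 + B + B**2 (b(B, S) = (B**2 + B) + 105 = (B + B**2) + 105 = 105 + B + B**2)
1/(b(175, -259) + O(C(4, -10), -280)) = 1/((105 + 175 + 175**2) + 14) = 1/((105 + 175 + 30625) + 14) = 1/(30905 + 14) = 1/30919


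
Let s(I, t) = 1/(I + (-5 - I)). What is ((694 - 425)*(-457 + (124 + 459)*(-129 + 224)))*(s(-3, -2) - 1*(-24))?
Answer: 1758300208/5 ≈ 3.5166e+8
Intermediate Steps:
s(I, t) = -1/5 (s(I, t) = 1/(-5) = -1/5)
((694 - 425)*(-457 + (124 + 459)*(-129 + 224)))*(s(-3, -2) - 1*(-24)) = ((694 - 425)*(-457 + (124 + 459)*(-129 + 224)))*(-1/5 - 1*(-24)) = (269*(-457 + 583*95))*(-1/5 + 24) = (269*(-457 + 55385))*(119/5) = (269*54928)*(119/5) = 14775632*(119/5) = 1758300208/5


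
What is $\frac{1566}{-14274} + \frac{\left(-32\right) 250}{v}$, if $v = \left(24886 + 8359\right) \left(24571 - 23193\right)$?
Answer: $- \frac{38723}{352397} \approx -0.10988$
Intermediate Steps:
$v = 45811610$ ($v = 33245 \cdot 1378 = 45811610$)
$\frac{1566}{-14274} + \frac{\left(-32\right) 250}{v} = \frac{1566}{-14274} + \frac{\left(-32\right) 250}{45811610} = 1566 \left(- \frac{1}{14274}\right) - \frac{800}{4581161} = - \frac{87}{793} - \frac{800}{4581161} = - \frac{38723}{352397}$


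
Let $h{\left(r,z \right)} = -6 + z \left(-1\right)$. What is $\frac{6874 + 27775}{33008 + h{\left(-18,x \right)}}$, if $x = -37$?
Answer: $\frac{34649}{33039} \approx 1.0487$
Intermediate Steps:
$h{\left(r,z \right)} = -6 - z$
$\frac{6874 + 27775}{33008 + h{\left(-18,x \right)}} = \frac{6874 + 27775}{33008 - -31} = \frac{34649}{33008 + \left(-6 + 37\right)} = \frac{34649}{33008 + 31} = \frac{34649}{33039}$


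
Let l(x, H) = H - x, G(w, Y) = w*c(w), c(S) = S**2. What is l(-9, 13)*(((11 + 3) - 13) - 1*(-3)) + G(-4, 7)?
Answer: 24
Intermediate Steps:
G(w, Y) = w**3 (G(w, Y) = w*w**2 = w**3)
l(-9, 13)*(((11 + 3) - 13) - 1*(-3)) + G(-4, 7) = (13 - 1*(-9))*(((11 + 3) - 13) - 1*(-3)) + (-4)**3 = (13 + 9)*((14 - 13) + 3) - 64 = 22*(1 + 3) - 64 = 22*4 - 64 = 88 - 64 = 24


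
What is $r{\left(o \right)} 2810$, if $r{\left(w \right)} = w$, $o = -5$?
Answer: $-14050$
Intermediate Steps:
$r{\left(o \right)} 2810 = \left(-5\right) 2810 = -14050$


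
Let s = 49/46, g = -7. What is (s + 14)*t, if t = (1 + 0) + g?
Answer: -2079/23 ≈ -90.391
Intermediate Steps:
s = 49/46 (s = 49*(1/46) = 49/46 ≈ 1.0652)
t = -6 (t = (1 + 0) - 7 = 1 - 7 = -6)
(s + 14)*t = (49/46 + 14)*(-6) = (693/46)*(-6) = -2079/23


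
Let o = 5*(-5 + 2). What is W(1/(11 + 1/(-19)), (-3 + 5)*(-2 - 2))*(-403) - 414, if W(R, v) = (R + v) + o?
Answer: 141091/16 ≈ 8818.2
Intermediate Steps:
o = -15 (o = 5*(-3) = -15)
W(R, v) = -15 + R + v (W(R, v) = (R + v) - 15 = -15 + R + v)
W(1/(11 + 1/(-19)), (-3 + 5)*(-2 - 2))*(-403) - 414 = (-15 + 1/(11 + 1/(-19)) + (-3 + 5)*(-2 - 2))*(-403) - 414 = (-15 + 1/(11 - 1/19) + 2*(-4))*(-403) - 414 = (-15 + 1/(208/19) - 8)*(-403) - 414 = (-15 + 19/208 - 8)*(-403) - 414 = -4765/208*(-403) - 414 = 147715/16 - 414 = 141091/16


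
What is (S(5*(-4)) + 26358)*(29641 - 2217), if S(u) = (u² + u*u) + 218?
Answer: 750759424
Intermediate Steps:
S(u) = 218 + 2*u² (S(u) = (u² + u²) + 218 = 2*u² + 218 = 218 + 2*u²)
(S(5*(-4)) + 26358)*(29641 - 2217) = ((218 + 2*(5*(-4))²) + 26358)*(29641 - 2217) = ((218 + 2*(-20)²) + 26358)*27424 = ((218 + 2*400) + 26358)*27424 = ((218 + 800) + 26358)*27424 = (1018 + 26358)*27424 = 27376*27424 = 750759424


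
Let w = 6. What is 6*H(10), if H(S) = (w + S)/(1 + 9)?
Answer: 48/5 ≈ 9.6000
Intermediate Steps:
H(S) = ⅗ + S/10 (H(S) = (6 + S)/(1 + 9) = (6 + S)/10 = (6 + S)*(⅒) = ⅗ + S/10)
6*H(10) = 6*(⅗ + (⅒)*10) = 6*(⅗ + 1) = 6*(8/5) = 48/5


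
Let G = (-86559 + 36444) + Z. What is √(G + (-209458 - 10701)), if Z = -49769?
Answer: I*√320043 ≈ 565.72*I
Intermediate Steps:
G = -99884 (G = (-86559 + 36444) - 49769 = -50115 - 49769 = -99884)
√(G + (-209458 - 10701)) = √(-99884 + (-209458 - 10701)) = √(-99884 - 220159) = √(-320043) = I*√320043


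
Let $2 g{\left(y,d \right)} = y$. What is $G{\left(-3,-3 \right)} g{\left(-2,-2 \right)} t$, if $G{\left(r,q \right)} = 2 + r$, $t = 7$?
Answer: $7$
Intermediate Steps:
$g{\left(y,d \right)} = \frac{y}{2}$
$G{\left(-3,-3 \right)} g{\left(-2,-2 \right)} t = \left(2 - 3\right) \frac{1}{2} \left(-2\right) 7 = \left(-1\right) \left(-1\right) 7 = 1 \cdot 7 = 7$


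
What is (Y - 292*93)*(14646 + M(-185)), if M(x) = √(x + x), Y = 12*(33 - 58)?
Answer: -402120576 - 27456*I*√370 ≈ -4.0212e+8 - 5.2813e+5*I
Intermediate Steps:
Y = -300 (Y = 12*(-25) = -300)
M(x) = √2*√x (M(x) = √(2*x) = √2*√x)
(Y - 292*93)*(14646 + M(-185)) = (-300 - 292*93)*(14646 + √2*√(-185)) = (-300 - 27156)*(14646 + √2*(I*√185)) = -27456*(14646 + I*√370) = -402120576 - 27456*I*√370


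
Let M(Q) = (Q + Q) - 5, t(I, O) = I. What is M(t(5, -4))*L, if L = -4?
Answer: -20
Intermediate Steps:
M(Q) = -5 + 2*Q (M(Q) = 2*Q - 5 = -5 + 2*Q)
M(t(5, -4))*L = (-5 + 2*5)*(-4) = (-5 + 10)*(-4) = 5*(-4) = -20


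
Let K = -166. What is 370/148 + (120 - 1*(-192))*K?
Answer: -103579/2 ≈ -51790.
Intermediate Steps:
370/148 + (120 - 1*(-192))*K = 370/148 + (120 - 1*(-192))*(-166) = 370*(1/148) + (120 + 192)*(-166) = 5/2 + 312*(-166) = 5/2 - 51792 = -103579/2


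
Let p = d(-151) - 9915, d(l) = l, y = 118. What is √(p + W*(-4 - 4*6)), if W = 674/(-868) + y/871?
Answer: 2*I*√1831393019859/27001 ≈ 100.24*I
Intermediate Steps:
p = -10066 (p = -151 - 9915 = -10066)
W = -242315/378014 (W = 674/(-868) + 118/871 = 674*(-1/868) + 118*(1/871) = -337/434 + 118/871 = -242315/378014 ≈ -0.64102)
√(p + W*(-4 - 4*6)) = √(-10066 - 242315*(-4 - 4*6)/378014) = √(-10066 - 242315*(-4 - 24)/378014) = √(-10066 - 242315/378014*(-28)) = √(-10066 + 484630/27001) = √(-271307436/27001) = 2*I*√1831393019859/27001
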